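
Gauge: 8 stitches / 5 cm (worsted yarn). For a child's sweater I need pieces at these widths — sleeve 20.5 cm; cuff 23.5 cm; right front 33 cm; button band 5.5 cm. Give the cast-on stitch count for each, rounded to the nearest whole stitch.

Rate = 8/5 = 1.6 sts per cm.
sleeve: 20.5 × 1.6 = 32.80 → 33.
cuff: 23.5 × 1.6 = 37.60 → 38.
right front: 33 × 1.6 = 52.80 → 53.
button band: 5.5 × 1.6 = 8.80 → 9.

sleeve 33; cuff 38; right front 53; button band 9.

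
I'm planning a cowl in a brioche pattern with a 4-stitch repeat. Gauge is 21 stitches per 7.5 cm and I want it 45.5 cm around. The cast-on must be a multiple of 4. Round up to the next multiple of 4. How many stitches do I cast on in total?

CO 128 sts.

21 / 7.5 = 2.8 sts per cm.
45.5 × 2.8 = 127.40 sts.
Next multiple of 4: 128.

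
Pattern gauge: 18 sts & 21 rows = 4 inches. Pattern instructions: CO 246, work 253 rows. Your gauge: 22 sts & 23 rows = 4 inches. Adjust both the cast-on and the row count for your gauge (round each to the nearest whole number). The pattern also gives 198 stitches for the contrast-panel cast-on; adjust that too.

Cast on 301 stitches; work 277 rows; contrast-panel cast-on 242 stitches.

Stitches: 246 × 22/18 = 300.67 → 301.
Rows: 253 × 23/21 = 277.10 → 277.
contrast-panel cast-on: 198 × 22/18 = 242.00 → 242.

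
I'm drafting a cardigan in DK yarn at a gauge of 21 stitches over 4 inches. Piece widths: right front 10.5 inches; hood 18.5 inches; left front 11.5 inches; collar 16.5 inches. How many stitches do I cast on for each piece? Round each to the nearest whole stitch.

right front 55; hood 97; left front 60; collar 87.

Rate = 21/4 = 5.25 sts per in.
right front: 10.5 × 5.25 = 55.12 → 55.
hood: 18.5 × 5.25 = 97.12 → 97.
left front: 11.5 × 5.25 = 60.38 → 60.
collar: 16.5 × 5.25 = 86.62 → 87.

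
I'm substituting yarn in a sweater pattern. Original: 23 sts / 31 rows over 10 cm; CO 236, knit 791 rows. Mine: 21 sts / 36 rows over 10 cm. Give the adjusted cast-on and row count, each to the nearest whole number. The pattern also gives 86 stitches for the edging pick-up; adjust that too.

Cast on 215 stitches; work 919 rows; edging pick-up 79 stitches.

Stitches: 236 × 21/23 = 215.48 → 215.
Rows: 791 × 36/31 = 918.58 → 919.
edging pick-up: 86 × 21/23 = 78.52 → 79.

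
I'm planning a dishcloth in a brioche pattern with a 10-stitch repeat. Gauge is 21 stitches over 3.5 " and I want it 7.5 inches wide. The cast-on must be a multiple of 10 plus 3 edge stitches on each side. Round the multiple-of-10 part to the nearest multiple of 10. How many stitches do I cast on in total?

21 / 3.5 = 6 sts per inch.
7.5 × 6 = 45.00 sts.
Less 6 edge sts → 39.00 for the repeat.
Nearest multiple of 10: 40.
Add back 6 edge sts → 46.

46 stitches.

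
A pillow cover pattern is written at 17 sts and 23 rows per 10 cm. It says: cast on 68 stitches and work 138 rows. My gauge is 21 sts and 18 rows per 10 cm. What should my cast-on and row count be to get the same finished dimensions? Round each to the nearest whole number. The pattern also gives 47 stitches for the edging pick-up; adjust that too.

Cast on 84 stitches; work 108 rows; edging pick-up 58 stitches.

Stitches: 68 × 21/17 = 84.00 → 84.
Rows: 138 × 18/23 = 108.00 → 108.
edging pick-up: 47 × 21/17 = 58.06 → 58.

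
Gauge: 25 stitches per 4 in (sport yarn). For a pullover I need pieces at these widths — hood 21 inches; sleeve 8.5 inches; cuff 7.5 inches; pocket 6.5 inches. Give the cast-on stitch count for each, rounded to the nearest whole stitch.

hood 131; sleeve 53; cuff 47; pocket 41.

Rate = 25/4 = 6.25 sts per in.
hood: 21 × 6.25 = 131.25 → 131.
sleeve: 8.5 × 6.25 = 53.12 → 53.
cuff: 7.5 × 6.25 = 46.88 → 47.
pocket: 6.5 × 6.25 = 40.62 → 41.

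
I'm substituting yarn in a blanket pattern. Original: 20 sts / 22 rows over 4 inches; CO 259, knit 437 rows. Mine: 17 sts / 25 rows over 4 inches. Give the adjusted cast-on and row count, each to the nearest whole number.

Cast on 220 stitches; work 497 rows.

Stitches: 259 × 17/20 = 220.15 → 220.
Rows: 437 × 25/22 = 496.59 → 497.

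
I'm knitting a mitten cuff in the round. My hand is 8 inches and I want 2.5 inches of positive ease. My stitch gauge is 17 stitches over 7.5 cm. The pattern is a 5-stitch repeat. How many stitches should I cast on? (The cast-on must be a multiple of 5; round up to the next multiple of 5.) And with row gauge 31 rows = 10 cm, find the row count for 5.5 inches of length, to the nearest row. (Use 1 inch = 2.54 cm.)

Cast on 65 stitches; work 43 rows.

Finished = 8 + 2.5 = 10.5 inches.
10.5 inches × 2.54 = 26.67 cm.
17/7.5 = 2.267 sts per cm; 26.67 × 2.267 = 60.45 sts.
Next multiple of 5 → 65.
5.5 inches = 13.97 cm; × 3.1 = 43.31 → 43 rows.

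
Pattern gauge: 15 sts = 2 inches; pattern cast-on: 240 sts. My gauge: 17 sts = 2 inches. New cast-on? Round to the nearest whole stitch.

Scale factor = 17 / 15 = 1.133.
240 × 17 / 15 = 272.00 sts.

272 stitches.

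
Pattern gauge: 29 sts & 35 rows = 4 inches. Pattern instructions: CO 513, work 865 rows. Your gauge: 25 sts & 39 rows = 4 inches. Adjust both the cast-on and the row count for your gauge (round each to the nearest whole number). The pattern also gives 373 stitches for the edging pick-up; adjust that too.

Cast on 442 stitches; work 964 rows; edging pick-up 322 stitches.

Stitches: 513 × 25/29 = 442.24 → 442.
Rows: 865 × 39/35 = 963.86 → 964.
edging pick-up: 373 × 25/29 = 321.55 → 322.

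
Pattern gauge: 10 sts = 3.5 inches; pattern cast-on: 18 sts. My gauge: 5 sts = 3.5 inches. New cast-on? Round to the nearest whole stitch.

CO 9 sts.

Scale factor = 5 / 10 = 0.500.
18 × 5 / 10 = 9.00 sts.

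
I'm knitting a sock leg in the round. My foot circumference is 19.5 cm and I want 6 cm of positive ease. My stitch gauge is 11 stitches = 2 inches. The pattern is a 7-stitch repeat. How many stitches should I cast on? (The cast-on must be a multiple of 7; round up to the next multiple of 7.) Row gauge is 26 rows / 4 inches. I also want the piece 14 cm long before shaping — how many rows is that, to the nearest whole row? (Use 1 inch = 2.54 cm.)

Finished = 19.5 + 6 = 25.5 cm.
25.5 cm × 1/2.54 = 10.04 inches.
11/2 = 5.5 sts per in; 10.04 × 5.5 = 55.22 sts.
Next multiple of 7 → 56.
14 cm = 5.51 inches; × 6.5 = 35.83 → 36 rows.

Cast on 56 stitches; work 36 rows.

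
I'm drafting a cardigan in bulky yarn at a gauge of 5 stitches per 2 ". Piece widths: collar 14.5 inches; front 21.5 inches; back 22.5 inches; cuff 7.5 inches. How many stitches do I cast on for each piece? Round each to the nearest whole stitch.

Rate = 5/2 = 2.5 sts per in.
collar: 14.5 × 2.5 = 36.25 → 36.
front: 21.5 × 2.5 = 53.75 → 54.
back: 22.5 × 2.5 = 56.25 → 56.
cuff: 7.5 × 2.5 = 18.75 → 19.

collar 36; front 54; back 56; cuff 19.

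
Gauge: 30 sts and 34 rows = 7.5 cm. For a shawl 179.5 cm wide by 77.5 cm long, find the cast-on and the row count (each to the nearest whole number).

Cast on 718 stitches and work 351 rows.

Stitch gauge = 30/7.5 = 4 sts/cm; 179.5 × 4 = 718.00 → 718 sts.
Row gauge = 34/7.5 = 4.533 rows/cm; 77.5 × 4.533 = 351.33 → 351 rows.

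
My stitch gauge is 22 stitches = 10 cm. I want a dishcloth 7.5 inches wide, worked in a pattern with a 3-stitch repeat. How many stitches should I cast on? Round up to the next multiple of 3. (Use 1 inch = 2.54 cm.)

Cast on 42 stitches.

7.5 in = 7.5 × 2.54 = 19.05 cm.
22 / 10 = 2.2 sts/cm.
19.05 × 2.2 = 41.91 sts.
→ 42.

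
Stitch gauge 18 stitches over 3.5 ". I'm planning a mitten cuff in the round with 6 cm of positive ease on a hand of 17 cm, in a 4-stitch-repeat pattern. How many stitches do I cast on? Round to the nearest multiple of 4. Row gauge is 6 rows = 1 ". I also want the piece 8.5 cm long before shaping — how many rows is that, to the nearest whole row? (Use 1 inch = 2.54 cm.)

Finished = 17 + 6 = 23 cm.
23 cm × 1/2.54 = 9.06 inches.
18/3.5 = 5.143 sts per in; 9.06 × 5.143 = 46.57 sts.
Nearest multiple of 4 → 48.
8.5 cm = 3.35 inches; × 6 = 20.08 → 20 rows.

Cast on 48 stitches; work 20 rows.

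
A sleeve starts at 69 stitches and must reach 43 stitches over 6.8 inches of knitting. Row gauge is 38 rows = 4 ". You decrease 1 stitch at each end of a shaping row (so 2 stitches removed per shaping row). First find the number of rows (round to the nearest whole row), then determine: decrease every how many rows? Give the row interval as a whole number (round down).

Rows = 6.8 × 9.5 = 64.6 → 65 rows.
Stitches to remove: 26 → 13 shaping rows (at 2 st each).
65 / 13 = 5.00 → every 5 rows.

Decrease every 5th row.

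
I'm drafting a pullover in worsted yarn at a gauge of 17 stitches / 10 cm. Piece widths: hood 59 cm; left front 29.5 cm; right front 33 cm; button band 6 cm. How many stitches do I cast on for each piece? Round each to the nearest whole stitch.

Rate = 17/10 = 1.7 sts per cm.
hood: 59 × 1.7 = 100.30 → 100.
left front: 29.5 × 1.7 = 50.15 → 50.
right front: 33 × 1.7 = 56.10 → 56.
button band: 6 × 1.7 = 10.20 → 10.

hood 100; left front 50; right front 56; button band 10.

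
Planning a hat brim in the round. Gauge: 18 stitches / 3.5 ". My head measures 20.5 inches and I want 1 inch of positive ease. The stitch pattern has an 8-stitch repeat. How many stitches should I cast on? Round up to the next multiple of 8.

Finished = 20.5 + 1 = 21.5 inches.
18 / 3.5 = 5.143 sts/in.
21.5 × 5.143 = 110.57 sts.
Next multiple of 8: 112.

112 stitches.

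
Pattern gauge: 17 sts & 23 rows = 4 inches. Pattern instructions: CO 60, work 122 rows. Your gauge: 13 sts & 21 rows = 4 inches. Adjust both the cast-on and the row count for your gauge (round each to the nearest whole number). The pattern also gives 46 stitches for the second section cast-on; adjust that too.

Stitches: 60 × 13/17 = 45.88 → 46.
Rows: 122 × 21/23 = 111.39 → 111.
second section cast-on: 46 × 13/17 = 35.18 → 35.

Cast on 46 stitches; work 111 rows; second section cast-on 35 stitches.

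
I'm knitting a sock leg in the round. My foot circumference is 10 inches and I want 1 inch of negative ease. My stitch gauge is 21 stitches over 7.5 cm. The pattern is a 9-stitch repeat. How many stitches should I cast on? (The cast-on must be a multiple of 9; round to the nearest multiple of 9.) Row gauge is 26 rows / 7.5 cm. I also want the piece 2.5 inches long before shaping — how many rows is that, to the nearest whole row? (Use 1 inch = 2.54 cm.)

Cast on 63 stitches; work 22 rows.

Finished = 10 − 1 = 9 inches.
9 inches × 2.54 = 22.86 cm.
21/7.5 = 2.8 sts per cm; 22.86 × 2.8 = 64.01 sts.
Nearest multiple of 9 → 63.
2.5 inches = 6.35 cm; × 3.467 = 22.01 → 22 rows.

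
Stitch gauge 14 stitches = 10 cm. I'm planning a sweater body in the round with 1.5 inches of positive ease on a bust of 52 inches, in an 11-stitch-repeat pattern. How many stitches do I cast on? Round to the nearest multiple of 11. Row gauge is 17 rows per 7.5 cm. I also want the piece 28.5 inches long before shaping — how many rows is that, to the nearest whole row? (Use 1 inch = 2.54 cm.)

Finished = 52 + 1.5 = 53.5 inches.
53.5 inches × 2.54 = 135.89 cm.
14/10 = 1.4 sts per cm; 135.89 × 1.4 = 190.25 sts.
Nearest multiple of 11 → 187.
28.5 inches = 72.39 cm; × 2.267 = 164.08 → 164 rows.

Cast on 187 stitches; work 164 rows.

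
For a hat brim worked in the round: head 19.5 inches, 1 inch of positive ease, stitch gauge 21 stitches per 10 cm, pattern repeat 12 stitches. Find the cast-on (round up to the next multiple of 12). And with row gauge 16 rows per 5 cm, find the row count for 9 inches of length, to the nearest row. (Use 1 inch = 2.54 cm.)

Cast on 120 stitches; work 73 rows.

Finished = 19.5 + 1 = 20.5 inches.
20.5 inches × 2.54 = 52.07 cm.
21/10 = 2.1 sts per cm; 52.07 × 2.1 = 109.35 sts.
Next multiple of 12 → 120.
9 inches = 22.86 cm; × 3.2 = 73.15 → 73 rows.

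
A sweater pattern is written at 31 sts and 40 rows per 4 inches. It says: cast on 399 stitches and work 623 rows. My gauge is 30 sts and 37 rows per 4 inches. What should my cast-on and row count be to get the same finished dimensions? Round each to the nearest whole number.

Stitches: 399 × 30/31 = 386.13 → 386.
Rows: 623 × 37/40 = 576.27 → 576.

Cast on 386 stitches; work 576 rows.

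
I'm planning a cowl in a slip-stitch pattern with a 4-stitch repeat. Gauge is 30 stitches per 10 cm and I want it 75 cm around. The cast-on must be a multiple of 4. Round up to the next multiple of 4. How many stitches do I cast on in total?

228 stitches.

30 / 10 = 3 sts per cm.
75 × 3 = 225.00 sts.
Next multiple of 4: 228.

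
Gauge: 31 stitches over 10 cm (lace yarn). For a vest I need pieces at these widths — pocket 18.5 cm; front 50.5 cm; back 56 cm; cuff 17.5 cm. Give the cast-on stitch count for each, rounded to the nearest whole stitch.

pocket 57; front 157; back 174; cuff 54.

Rate = 31/10 = 3.1 sts per cm.
pocket: 18.5 × 3.1 = 57.35 → 57.
front: 50.5 × 3.1 = 156.55 → 157.
back: 56 × 3.1 = 173.60 → 174.
cuff: 17.5 × 3.1 = 54.25 → 54.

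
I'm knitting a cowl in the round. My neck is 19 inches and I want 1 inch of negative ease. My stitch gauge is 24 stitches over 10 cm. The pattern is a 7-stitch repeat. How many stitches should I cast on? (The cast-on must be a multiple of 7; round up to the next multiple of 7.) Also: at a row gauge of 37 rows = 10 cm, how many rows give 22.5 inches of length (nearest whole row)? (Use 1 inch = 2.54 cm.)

Cast on 112 stitches; work 211 rows.

Finished = 19 − 1 = 18 inches.
18 inches × 2.54 = 45.72 cm.
24/10 = 2.4 sts per cm; 45.72 × 2.4 = 109.73 sts.
Next multiple of 7 → 112.
22.5 inches = 57.15 cm; × 3.7 = 211.46 → 211 rows.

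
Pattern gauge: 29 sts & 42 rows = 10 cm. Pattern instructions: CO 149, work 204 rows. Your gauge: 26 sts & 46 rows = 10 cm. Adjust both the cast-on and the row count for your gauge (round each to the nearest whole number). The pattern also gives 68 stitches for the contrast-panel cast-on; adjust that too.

Cast on 134 stitches; work 223 rows; contrast-panel cast-on 61 stitches.

Stitches: 149 × 26/29 = 133.59 → 134.
Rows: 204 × 46/42 = 223.43 → 223.
contrast-panel cast-on: 68 × 26/29 = 60.97 → 61.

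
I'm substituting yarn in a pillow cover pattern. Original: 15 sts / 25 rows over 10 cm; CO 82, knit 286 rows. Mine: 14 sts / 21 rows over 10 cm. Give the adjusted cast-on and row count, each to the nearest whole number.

Cast on 77 stitches; work 240 rows.

Stitches: 82 × 14/15 = 76.53 → 77.
Rows: 286 × 21/25 = 240.24 → 240.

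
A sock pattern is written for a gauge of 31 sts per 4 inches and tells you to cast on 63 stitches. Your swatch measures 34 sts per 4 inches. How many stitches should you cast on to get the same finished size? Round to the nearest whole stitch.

Cast on 69 stitches.

Scale factor = 34 / 31 = 1.097.
63 × 34 / 31 = 69.10 sts.
→ 69 sts.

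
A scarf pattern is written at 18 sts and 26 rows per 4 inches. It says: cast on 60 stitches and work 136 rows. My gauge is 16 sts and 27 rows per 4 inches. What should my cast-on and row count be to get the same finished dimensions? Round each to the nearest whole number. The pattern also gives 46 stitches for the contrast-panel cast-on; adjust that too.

Cast on 53 stitches; work 141 rows; contrast-panel cast-on 41 stitches.

Stitches: 60 × 16/18 = 53.33 → 53.
Rows: 136 × 27/26 = 141.23 → 141.
contrast-panel cast-on: 46 × 16/18 = 40.89 → 41.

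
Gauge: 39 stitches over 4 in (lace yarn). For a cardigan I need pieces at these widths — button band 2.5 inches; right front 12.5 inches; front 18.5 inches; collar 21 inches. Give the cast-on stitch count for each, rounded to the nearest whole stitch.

Rate = 39/4 = 9.75 sts per in.
button band: 2.5 × 9.75 = 24.38 → 24.
right front: 12.5 × 9.75 = 121.88 → 122.
front: 18.5 × 9.75 = 180.38 → 180.
collar: 21 × 9.75 = 204.75 → 205.

button band 24; right front 122; front 180; collar 205.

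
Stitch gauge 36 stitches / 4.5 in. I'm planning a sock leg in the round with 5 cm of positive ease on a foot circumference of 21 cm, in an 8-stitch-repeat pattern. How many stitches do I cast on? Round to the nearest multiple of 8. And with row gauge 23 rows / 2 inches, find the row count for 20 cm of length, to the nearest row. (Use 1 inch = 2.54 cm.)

Cast on 80 stitches; work 91 rows.

Finished = 21 + 5 = 26 cm.
26 cm × 1/2.54 = 10.24 inches.
36/4.5 = 8 sts per in; 10.24 × 8 = 81.89 sts.
Nearest multiple of 8 → 80.
20 cm = 7.87 inches; × 11.5 = 90.55 → 91 rows.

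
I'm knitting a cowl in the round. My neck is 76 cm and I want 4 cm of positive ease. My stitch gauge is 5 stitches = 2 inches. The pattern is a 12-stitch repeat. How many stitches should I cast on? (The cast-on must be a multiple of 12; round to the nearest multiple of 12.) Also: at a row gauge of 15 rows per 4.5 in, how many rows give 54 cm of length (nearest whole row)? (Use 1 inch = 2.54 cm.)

Cast on 84 stitches; work 71 rows.

Finished = 76 + 4 = 80 cm.
80 cm × 1/2.54 = 31.50 inches.
5/2 = 2.5 sts per in; 31.50 × 2.5 = 78.74 sts.
Nearest multiple of 12 → 84.
54 cm = 21.26 inches; × 3.333 = 70.87 → 71 rows.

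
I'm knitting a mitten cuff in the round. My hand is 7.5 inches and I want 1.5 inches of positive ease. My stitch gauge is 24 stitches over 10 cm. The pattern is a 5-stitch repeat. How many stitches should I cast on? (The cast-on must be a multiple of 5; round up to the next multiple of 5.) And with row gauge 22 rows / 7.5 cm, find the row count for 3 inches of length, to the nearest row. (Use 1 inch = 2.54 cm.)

Finished = 7.5 + 1.5 = 9 inches.
9 inches × 2.54 = 22.86 cm.
24/10 = 2.4 sts per cm; 22.86 × 2.4 = 54.86 sts.
Next multiple of 5 → 55.
3 inches = 7.62 cm; × 2.933 = 22.35 → 22 rows.

Cast on 55 stitches; work 22 rows.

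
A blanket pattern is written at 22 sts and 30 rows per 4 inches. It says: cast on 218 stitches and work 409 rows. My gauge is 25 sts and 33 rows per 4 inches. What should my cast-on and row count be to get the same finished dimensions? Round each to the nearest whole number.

Stitches: 218 × 25/22 = 247.73 → 248.
Rows: 409 × 33/30 = 449.90 → 450.

Cast on 248 stitches; work 450 rows.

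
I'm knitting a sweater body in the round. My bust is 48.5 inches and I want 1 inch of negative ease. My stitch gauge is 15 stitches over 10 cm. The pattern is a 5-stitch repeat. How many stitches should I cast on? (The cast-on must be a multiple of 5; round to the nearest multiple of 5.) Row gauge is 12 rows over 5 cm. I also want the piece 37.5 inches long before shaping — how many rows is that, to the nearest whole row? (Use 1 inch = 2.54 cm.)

Cast on 180 stitches; work 229 rows.

Finished = 48.5 − 1 = 47.5 inches.
47.5 inches × 2.54 = 120.65 cm.
15/10 = 1.5 sts per cm; 120.65 × 1.5 = 180.97 sts.
Nearest multiple of 5 → 180.
37.5 inches = 95.25 cm; × 2.4 = 228.60 → 229 rows.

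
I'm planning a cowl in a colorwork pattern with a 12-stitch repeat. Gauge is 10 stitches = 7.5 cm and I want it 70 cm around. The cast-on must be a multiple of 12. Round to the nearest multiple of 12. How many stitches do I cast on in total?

10 / 7.5 = 1.333 sts per cm.
70 × 1.333 = 93.33 sts.
Nearest multiple of 12: 96.

96 stitches.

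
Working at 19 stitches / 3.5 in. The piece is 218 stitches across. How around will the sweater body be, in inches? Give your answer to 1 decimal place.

19 stitches / 3.5 inch = 5.429 stitches per inch.
218 / 5.429 = 40.16 inches.

40.2 inches.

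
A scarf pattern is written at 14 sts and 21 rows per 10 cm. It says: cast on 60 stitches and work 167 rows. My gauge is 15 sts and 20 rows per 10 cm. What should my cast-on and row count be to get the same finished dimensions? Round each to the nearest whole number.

Cast on 64 stitches; work 159 rows.

Stitches: 60 × 15/14 = 64.29 → 64.
Rows: 167 × 20/21 = 159.05 → 159.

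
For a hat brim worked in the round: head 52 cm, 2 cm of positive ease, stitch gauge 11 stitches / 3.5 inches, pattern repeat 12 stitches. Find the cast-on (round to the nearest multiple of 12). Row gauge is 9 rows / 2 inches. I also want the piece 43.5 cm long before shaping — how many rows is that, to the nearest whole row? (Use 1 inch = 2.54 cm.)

Finished = 52 + 2 = 54 cm.
54 cm × 1/2.54 = 21.26 inches.
11/3.5 = 3.143 sts per in; 21.26 × 3.143 = 66.82 sts.
Nearest multiple of 12 → 72.
43.5 cm = 17.13 inches; × 4.5 = 77.07 → 77 rows.

Cast on 72 stitches; work 77 rows.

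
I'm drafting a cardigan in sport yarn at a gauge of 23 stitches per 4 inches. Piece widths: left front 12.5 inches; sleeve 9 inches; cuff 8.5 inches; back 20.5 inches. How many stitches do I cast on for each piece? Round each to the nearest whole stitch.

Rate = 23/4 = 5.75 sts per in.
left front: 12.5 × 5.75 = 71.88 → 72.
sleeve: 9 × 5.75 = 51.75 → 52.
cuff: 8.5 × 5.75 = 48.88 → 49.
back: 20.5 × 5.75 = 117.88 → 118.

left front 72; sleeve 52; cuff 49; back 118.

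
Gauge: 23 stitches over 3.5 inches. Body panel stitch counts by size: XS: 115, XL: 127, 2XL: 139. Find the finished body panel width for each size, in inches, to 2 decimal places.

23/3.5 = 6.571 sts per in.
XS: 115 / 6.571 = 17.500 → 17.50 in.
XL: 127 / 6.571 = 19.326 → 19.33 in.
2XL: 139 / 6.571 = 21.152 → 21.15 in.

XS 17.50 inches; XL 19.33 inches; 2XL 21.15 inches.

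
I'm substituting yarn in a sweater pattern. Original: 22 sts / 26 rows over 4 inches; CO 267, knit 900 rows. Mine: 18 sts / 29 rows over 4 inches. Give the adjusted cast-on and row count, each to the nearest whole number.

Stitches: 267 × 18/22 = 218.45 → 218.
Rows: 900 × 29/26 = 1003.85 → 1004.

Cast on 218 stitches; work 1004 rows.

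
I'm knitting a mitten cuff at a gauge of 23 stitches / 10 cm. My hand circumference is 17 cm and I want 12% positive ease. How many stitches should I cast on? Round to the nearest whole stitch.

Finished = 17 × 1.12 = 19.04 cm.
23 / 10 = 2.3 sts per cm.
19.04 × 2.3 = 43.79 sts.
→ 44 sts.

Cast on 44 stitches.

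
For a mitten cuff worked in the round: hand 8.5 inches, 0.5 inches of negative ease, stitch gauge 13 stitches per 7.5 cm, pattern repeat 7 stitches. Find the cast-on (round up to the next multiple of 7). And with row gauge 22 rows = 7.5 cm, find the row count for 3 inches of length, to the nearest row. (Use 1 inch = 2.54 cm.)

Cast on 42 stitches; work 22 rows.

Finished = 8.5 − 0.5 = 8 inches.
8 inches × 2.54 = 20.32 cm.
13/7.5 = 1.733 sts per cm; 20.32 × 1.733 = 35.22 sts.
Next multiple of 7 → 42.
3 inches = 7.62 cm; × 2.933 = 22.35 → 22 rows.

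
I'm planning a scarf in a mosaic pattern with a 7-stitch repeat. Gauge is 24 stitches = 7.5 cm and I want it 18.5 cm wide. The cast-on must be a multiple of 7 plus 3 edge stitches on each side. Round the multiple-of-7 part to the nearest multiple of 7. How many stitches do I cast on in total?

24 / 7.5 = 3.2 sts per cm.
18.5 × 3.2 = 59.20 sts.
Less 6 edge sts → 53.20 for the repeat.
Nearest multiple of 7: 56.
Add back 6 edge sts → 62.

Cast on 62 stitches.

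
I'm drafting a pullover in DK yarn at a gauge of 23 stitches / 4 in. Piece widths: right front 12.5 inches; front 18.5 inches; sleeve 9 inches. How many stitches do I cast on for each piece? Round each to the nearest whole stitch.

Rate = 23/4 = 5.75 sts per in.
right front: 12.5 × 5.75 = 71.88 → 72.
front: 18.5 × 5.75 = 106.38 → 106.
sleeve: 9 × 5.75 = 51.75 → 52.

right front 72; front 106; sleeve 52.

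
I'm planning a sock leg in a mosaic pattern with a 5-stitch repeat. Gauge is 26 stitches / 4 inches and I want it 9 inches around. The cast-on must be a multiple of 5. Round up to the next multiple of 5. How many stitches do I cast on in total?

Cast on 60 stitches.

26 / 4 = 6.5 sts per inch.
9 × 6.5 = 58.50 sts.
Next multiple of 5: 60.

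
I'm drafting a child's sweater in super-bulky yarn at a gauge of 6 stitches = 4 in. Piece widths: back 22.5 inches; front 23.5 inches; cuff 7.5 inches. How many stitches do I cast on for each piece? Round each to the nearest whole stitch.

Rate = 6/4 = 1.5 sts per in.
back: 22.5 × 1.5 = 33.75 → 34.
front: 23.5 × 1.5 = 35.25 → 35.
cuff: 7.5 × 1.5 = 11.25 → 11.

back 34; front 35; cuff 11.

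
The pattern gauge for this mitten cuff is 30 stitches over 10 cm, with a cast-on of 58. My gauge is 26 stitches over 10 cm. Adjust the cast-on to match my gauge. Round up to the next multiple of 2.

52 stitches.

Scale factor = 26 / 30 = 0.867.
58 × 26 / 30 = 50.27 sts.
→ 52 sts.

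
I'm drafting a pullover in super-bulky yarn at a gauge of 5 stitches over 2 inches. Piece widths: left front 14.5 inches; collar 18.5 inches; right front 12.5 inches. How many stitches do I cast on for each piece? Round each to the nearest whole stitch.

left front 36; collar 46; right front 31.

Rate = 5/2 = 2.5 sts per in.
left front: 14.5 × 2.5 = 36.25 → 36.
collar: 18.5 × 2.5 = 46.25 → 46.
right front: 12.5 × 2.5 = 31.25 → 31.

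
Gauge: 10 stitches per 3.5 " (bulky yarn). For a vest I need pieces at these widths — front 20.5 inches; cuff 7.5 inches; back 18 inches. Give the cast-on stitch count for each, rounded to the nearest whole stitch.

front 59; cuff 21; back 51.

Rate = 10/3.5 = 2.857 sts per in.
front: 20.5 × 2.857 = 58.57 → 59.
cuff: 7.5 × 2.857 = 21.43 → 21.
back: 18 × 2.857 = 51.43 → 51.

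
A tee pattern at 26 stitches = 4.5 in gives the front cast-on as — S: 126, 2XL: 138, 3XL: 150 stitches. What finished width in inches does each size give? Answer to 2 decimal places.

S 21.81 inches; 2XL 23.88 inches; 3XL 25.96 inches.

26/4.5 = 5.778 sts per in.
S: 126 / 5.778 = 21.808 → 21.81 in.
2XL: 138 / 5.778 = 23.885 → 23.88 in.
3XL: 150 / 5.778 = 25.962 → 25.96 in.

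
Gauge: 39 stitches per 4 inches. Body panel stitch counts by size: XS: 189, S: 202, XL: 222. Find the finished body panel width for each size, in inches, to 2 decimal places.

XS 19.38 inches; S 20.72 inches; XL 22.77 inches.

39/4 = 9.75 sts per in.
XS: 189 / 9.75 = 19.385 → 19.38 in.
S: 202 / 9.75 = 20.718 → 20.72 in.
XL: 222 / 9.75 = 22.769 → 22.77 in.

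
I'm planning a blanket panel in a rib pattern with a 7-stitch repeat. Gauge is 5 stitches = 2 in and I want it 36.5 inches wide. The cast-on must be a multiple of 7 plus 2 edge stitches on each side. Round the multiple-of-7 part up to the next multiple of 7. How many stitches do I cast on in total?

Cast on 95 stitches.

5 / 2 = 2.5 sts per inch.
36.5 × 2.5 = 91.25 sts.
Less 4 edge sts → 87.25 for the repeat.
Next multiple of 7: 91.
Add back 4 edge sts → 95.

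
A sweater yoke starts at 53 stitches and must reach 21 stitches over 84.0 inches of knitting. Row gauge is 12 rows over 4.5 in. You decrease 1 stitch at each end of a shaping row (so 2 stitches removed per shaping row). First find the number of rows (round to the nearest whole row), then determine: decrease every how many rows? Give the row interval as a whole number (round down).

Rows = 84.0 × 2.667 = 224.0 → 224 rows.
Stitches to remove: 32 → 16 shaping rows (at 2 st each).
224 / 16 = 14.00 → every 14 rows.

Decrease every 14th row.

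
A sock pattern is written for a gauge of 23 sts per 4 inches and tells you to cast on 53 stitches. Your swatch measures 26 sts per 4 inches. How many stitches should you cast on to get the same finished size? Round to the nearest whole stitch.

Scale factor = 26 / 23 = 1.130.
53 × 26 / 23 = 59.91 sts.
→ 60 sts.

CO 60 sts.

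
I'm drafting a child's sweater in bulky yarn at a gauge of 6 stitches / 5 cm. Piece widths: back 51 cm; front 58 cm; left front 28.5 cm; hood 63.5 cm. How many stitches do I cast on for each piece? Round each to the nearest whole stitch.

back 61; front 70; left front 34; hood 76.

Rate = 6/5 = 1.2 sts per cm.
back: 51 × 1.2 = 61.20 → 61.
front: 58 × 1.2 = 69.60 → 70.
left front: 28.5 × 1.2 = 34.20 → 34.
hood: 63.5 × 1.2 = 76.20 → 76.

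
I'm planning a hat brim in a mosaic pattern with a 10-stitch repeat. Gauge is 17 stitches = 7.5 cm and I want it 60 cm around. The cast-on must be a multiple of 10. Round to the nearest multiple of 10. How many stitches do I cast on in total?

Cast on 140 stitches.

17 / 7.5 = 2.267 sts per cm.
60 × 2.267 = 136.00 sts.
Nearest multiple of 10: 140.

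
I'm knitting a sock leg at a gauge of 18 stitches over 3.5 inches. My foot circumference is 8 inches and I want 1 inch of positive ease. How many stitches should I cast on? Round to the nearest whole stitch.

Finished = 8 + 1 = 9 in.
18 / 3.5 = 5.143 sts per inch.
9.00 × 5.143 = 46.29 sts.
→ 46 sts.

Cast on 46 stitches.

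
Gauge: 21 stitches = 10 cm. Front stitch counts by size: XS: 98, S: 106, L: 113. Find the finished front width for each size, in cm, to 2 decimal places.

XS 46.67 cm; S 50.48 cm; L 53.81 cm.

21/10 = 2.1 sts per cm.
XS: 98 / 2.1 = 46.667 → 46.67 cm.
S: 106 / 2.1 = 50.476 → 50.48 cm.
L: 113 / 2.1 = 53.810 → 53.81 cm.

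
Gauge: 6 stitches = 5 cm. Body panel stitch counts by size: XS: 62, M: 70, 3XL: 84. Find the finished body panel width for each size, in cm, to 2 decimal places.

XS 51.67 cm; M 58.33 cm; 3XL 70.00 cm.

6/5 = 1.2 sts per cm.
XS: 62 / 1.2 = 51.667 → 51.67 cm.
M: 70 / 1.2 = 58.333 → 58.33 cm.
3XL: 84 / 1.2 = 70.000 → 70.00 cm.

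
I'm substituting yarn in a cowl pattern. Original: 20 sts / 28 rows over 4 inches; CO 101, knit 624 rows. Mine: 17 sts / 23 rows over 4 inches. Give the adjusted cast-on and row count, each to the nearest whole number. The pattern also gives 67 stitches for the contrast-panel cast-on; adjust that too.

Stitches: 101 × 17/20 = 85.85 → 86.
Rows: 624 × 23/28 = 512.57 → 513.
contrast-panel cast-on: 67 × 17/20 = 56.95 → 57.

Cast on 86 stitches; work 513 rows; contrast-panel cast-on 57 stitches.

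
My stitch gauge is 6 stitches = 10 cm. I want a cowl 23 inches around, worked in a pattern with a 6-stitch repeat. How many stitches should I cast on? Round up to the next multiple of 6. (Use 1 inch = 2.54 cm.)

36 stitches.

23 in = 23 × 2.54 = 58.42 cm.
6 / 10 = 0.6 sts/cm.
58.42 × 0.6 = 35.05 sts.
→ 36.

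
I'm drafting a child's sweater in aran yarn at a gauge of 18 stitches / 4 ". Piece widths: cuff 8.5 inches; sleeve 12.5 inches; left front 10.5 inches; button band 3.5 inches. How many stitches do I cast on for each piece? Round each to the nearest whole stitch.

cuff 38; sleeve 56; left front 47; button band 16.

Rate = 18/4 = 4.5 sts per in.
cuff: 8.5 × 4.5 = 38.25 → 38.
sleeve: 12.5 × 4.5 = 56.25 → 56.
left front: 10.5 × 4.5 = 47.25 → 47.
button band: 3.5 × 4.5 = 15.75 → 16.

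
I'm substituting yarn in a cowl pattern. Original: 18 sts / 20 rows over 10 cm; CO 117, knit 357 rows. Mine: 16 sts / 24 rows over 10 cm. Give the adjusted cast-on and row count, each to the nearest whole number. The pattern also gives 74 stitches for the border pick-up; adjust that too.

Cast on 104 stitches; work 428 rows; border pick-up 66 stitches.

Stitches: 117 × 16/18 = 104.00 → 104.
Rows: 357 × 24/20 = 428.40 → 428.
border pick-up: 74 × 16/18 = 65.78 → 66.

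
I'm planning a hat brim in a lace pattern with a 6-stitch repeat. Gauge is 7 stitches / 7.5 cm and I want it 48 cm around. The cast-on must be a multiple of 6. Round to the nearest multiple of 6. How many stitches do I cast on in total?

42 stitches.

7 / 7.5 = 0.933 sts per cm.
48 × 0.933 = 44.80 sts.
Nearest multiple of 6: 42.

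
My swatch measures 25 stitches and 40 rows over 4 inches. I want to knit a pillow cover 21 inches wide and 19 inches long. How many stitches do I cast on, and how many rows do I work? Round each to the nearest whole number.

Stitch gauge = 25/4 = 6.25 sts/in; 21 × 6.25 = 131.25 → 131 sts.
Row gauge = 40/4 = 10 rows/in; 19 × 10 = 190.00 → 190 rows.

Cast on 131 stitches and work 190 rows.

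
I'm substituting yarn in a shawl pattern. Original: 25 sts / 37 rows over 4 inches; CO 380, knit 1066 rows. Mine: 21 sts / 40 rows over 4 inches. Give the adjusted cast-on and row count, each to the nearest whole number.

Cast on 319 stitches; work 1152 rows.

Stitches: 380 × 21/25 = 319.20 → 319.
Rows: 1066 × 40/37 = 1152.43 → 1152.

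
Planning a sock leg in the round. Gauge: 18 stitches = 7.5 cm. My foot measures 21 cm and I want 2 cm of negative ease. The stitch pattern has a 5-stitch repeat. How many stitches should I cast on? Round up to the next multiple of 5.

Finished = 21 − 2 = 19 cm.
18 / 7.5 = 2.4 sts/cm.
19 × 2.4 = 45.60 sts.
Next multiple of 5: 50.

Cast on 50 stitches.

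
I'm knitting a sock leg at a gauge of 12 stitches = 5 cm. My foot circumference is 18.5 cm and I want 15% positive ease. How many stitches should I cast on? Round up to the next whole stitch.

Finished = 18.5 × 1.15 = 21.27 cm.
12 / 5 = 2.4 sts per cm.
21.27 × 2.4 = 51.06 sts.
→ 52 sts.

52 stitches.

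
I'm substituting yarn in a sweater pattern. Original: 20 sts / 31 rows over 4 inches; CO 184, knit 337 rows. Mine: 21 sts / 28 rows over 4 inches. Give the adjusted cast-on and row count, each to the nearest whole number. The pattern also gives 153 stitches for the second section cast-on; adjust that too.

Cast on 193 stitches; work 304 rows; second section cast-on 161 stitches.

Stitches: 184 × 21/20 = 193.20 → 193.
Rows: 337 × 28/31 = 304.39 → 304.
second section cast-on: 153 × 21/20 = 160.65 → 161.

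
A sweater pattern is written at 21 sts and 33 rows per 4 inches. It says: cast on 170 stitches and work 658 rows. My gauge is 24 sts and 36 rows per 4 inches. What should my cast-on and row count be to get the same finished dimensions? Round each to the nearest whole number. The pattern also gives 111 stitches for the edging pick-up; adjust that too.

Stitches: 170 × 24/21 = 194.29 → 194.
Rows: 658 × 36/33 = 717.82 → 718.
edging pick-up: 111 × 24/21 = 126.86 → 127.

Cast on 194 stitches; work 718 rows; edging pick-up 127 stitches.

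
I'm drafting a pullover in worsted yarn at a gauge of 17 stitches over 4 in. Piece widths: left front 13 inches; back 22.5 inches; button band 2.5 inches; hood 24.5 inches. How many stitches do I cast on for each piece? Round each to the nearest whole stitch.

left front 55; back 96; button band 11; hood 104.

Rate = 17/4 = 4.25 sts per in.
left front: 13 × 4.25 = 55.25 → 55.
back: 22.5 × 4.25 = 95.62 → 96.
button band: 2.5 × 4.25 = 10.62 → 11.
hood: 24.5 × 4.25 = 104.12 → 104.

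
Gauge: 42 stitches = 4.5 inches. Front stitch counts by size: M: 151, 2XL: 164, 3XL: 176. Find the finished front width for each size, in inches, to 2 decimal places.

42/4.5 = 9.333 sts per in.
M: 151 / 9.333 = 16.179 → 16.18 in.
2XL: 164 / 9.333 = 17.571 → 17.57 in.
3XL: 176 / 9.333 = 18.857 → 18.86 in.

M 16.18 inches; 2XL 17.57 inches; 3XL 18.86 inches.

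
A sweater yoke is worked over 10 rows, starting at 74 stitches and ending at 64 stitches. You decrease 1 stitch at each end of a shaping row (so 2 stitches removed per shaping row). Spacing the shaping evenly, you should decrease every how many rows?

Stitches to remove: |64 − 74| = 10.
Shaping rows needed: 10 / 2 = 5.
10 rows / 5 = every 2 rows.

Decrease every 2nd row.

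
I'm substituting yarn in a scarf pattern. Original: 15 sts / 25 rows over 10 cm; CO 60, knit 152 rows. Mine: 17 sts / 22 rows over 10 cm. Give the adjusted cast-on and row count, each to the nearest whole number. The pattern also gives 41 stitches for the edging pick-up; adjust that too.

Stitches: 60 × 17/15 = 68.00 → 68.
Rows: 152 × 22/25 = 133.76 → 134.
edging pick-up: 41 × 17/15 = 46.47 → 46.

Cast on 68 stitches; work 134 rows; edging pick-up 46 stitches.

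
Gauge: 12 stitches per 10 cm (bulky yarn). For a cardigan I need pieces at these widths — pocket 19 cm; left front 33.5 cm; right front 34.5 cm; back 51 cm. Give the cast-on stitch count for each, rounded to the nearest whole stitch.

pocket 23; left front 40; right front 41; back 61.

Rate = 12/10 = 1.2 sts per cm.
pocket: 19 × 1.2 = 22.80 → 23.
left front: 33.5 × 1.2 = 40.20 → 40.
right front: 34.5 × 1.2 = 41.40 → 41.
back: 51 × 1.2 = 61.20 → 61.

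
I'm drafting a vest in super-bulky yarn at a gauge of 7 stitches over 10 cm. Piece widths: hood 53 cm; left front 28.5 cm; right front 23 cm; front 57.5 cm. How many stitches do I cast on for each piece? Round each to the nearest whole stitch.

hood 37; left front 20; right front 16; front 40.

Rate = 7/10 = 0.7 sts per cm.
hood: 53 × 0.7 = 37.10 → 37.
left front: 28.5 × 0.7 = 19.95 → 20.
right front: 23 × 0.7 = 16.10 → 16.
front: 57.5 × 0.7 = 40.25 → 40.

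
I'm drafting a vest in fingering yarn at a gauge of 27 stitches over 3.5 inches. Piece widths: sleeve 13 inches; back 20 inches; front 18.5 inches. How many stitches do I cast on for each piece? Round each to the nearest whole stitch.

Rate = 27/3.5 = 7.714 sts per in.
sleeve: 13 × 7.714 = 100.29 → 100.
back: 20 × 7.714 = 154.29 → 154.
front: 18.5 × 7.714 = 142.71 → 143.

sleeve 100; back 154; front 143.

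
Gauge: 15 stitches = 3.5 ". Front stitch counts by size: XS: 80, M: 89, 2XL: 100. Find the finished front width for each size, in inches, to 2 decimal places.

XS 18.67 inches; M 20.77 inches; 2XL 23.33 inches.

15/3.5 = 4.286 sts per in.
XS: 80 / 4.286 = 18.667 → 18.67 in.
M: 89 / 4.286 = 20.767 → 20.77 in.
2XL: 100 / 4.286 = 23.333 → 23.33 in.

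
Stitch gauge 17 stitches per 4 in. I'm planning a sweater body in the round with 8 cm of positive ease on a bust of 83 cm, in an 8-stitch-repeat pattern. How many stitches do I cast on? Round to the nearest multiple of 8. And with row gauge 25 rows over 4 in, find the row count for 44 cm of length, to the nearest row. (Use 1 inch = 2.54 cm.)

Cast on 152 stitches; work 108 rows.

Finished = 83 + 8 = 91 cm.
91 cm × 1/2.54 = 35.83 inches.
17/4 = 4.25 sts per in; 35.83 × 4.25 = 152.26 sts.
Nearest multiple of 8 → 152.
44 cm = 17.32 inches; × 6.25 = 108.27 → 108 rows.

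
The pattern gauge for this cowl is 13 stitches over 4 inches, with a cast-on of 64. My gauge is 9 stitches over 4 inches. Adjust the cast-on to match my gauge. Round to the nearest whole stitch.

CO 44 sts.

Scale factor = 9 / 13 = 0.692.
64 × 9 / 13 = 44.31 sts.
→ 44 sts.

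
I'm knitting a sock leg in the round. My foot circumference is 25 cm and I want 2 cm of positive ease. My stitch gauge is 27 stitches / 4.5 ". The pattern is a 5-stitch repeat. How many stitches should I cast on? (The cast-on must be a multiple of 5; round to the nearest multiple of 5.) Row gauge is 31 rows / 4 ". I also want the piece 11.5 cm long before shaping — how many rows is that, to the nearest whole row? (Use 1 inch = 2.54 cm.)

Finished = 25 + 2 = 27 cm.
27 cm × 1/2.54 = 10.63 inches.
27/4.5 = 6 sts per in; 10.63 × 6 = 63.78 sts.
Nearest multiple of 5 → 65.
11.5 cm = 4.53 inches; × 7.75 = 35.09 → 35 rows.

Cast on 65 stitches; work 35 rows.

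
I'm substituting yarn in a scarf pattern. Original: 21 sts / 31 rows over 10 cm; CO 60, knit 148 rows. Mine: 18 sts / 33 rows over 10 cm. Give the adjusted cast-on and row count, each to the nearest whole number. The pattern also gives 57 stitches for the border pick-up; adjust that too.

Cast on 51 stitches; work 158 rows; border pick-up 49 stitches.

Stitches: 60 × 18/21 = 51.43 → 51.
Rows: 148 × 33/31 = 157.55 → 158.
border pick-up: 57 × 18/21 = 48.86 → 49.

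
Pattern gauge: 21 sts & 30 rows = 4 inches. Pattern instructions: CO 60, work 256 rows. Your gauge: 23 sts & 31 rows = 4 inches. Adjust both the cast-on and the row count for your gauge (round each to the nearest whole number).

Stitches: 60 × 23/21 = 65.71 → 66.
Rows: 256 × 31/30 = 264.53 → 265.

Cast on 66 stitches; work 265 rows.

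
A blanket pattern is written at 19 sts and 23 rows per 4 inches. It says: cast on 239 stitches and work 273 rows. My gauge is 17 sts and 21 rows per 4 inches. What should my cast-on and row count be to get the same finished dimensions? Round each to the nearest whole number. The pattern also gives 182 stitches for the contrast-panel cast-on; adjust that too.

Stitches: 239 × 17/19 = 213.84 → 214.
Rows: 273 × 21/23 = 249.26 → 249.
contrast-panel cast-on: 182 × 17/19 = 162.84 → 163.

Cast on 214 stitches; work 249 rows; contrast-panel cast-on 163 stitches.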